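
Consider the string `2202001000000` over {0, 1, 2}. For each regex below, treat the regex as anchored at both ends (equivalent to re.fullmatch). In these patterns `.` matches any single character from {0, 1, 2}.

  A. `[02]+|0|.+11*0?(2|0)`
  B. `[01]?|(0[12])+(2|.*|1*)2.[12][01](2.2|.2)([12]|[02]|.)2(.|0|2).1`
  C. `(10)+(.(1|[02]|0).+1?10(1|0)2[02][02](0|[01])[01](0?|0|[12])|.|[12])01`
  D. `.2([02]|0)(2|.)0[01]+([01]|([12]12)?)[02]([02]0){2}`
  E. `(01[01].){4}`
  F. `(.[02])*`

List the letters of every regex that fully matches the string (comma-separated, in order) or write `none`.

D

A → no match
B → no match
C → no match — must start with `10`
D → match
E → no match — must start with `01`
F → no match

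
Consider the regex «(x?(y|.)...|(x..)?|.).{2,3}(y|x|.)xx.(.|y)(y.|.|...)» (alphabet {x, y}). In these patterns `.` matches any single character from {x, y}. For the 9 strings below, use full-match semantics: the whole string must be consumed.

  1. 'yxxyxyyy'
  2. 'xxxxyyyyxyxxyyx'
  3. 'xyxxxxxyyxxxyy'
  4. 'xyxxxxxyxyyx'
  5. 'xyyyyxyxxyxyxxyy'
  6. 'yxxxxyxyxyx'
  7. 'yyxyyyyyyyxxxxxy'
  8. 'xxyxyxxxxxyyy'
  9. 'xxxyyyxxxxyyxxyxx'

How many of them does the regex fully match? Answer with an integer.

1 → no match
2 → no match
3 → match
4 → match
5 → no match
6 → no match
7 → no match
8 → match
9 → no match
Total matched: 3

3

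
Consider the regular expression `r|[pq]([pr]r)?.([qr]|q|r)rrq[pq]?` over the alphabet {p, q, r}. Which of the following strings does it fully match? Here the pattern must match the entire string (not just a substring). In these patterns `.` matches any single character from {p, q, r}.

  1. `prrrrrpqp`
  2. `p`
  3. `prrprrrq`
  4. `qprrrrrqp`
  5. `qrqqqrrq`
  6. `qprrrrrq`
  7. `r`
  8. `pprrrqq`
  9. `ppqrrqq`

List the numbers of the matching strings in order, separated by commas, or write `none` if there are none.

3, 4, 6, 7, 8, 9

1 → no match
2 → no match
3 → match
4 → match
5 → no match
6 → match
7 → match
8 → match
9 → match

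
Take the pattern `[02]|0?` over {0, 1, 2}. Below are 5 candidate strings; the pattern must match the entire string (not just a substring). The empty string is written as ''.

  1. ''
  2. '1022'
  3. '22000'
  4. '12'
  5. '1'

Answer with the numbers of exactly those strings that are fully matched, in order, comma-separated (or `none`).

1. '' → match
2. '1022' → no match
3. '22000' → no match
4. '12' → no match
5. '1' → no match

1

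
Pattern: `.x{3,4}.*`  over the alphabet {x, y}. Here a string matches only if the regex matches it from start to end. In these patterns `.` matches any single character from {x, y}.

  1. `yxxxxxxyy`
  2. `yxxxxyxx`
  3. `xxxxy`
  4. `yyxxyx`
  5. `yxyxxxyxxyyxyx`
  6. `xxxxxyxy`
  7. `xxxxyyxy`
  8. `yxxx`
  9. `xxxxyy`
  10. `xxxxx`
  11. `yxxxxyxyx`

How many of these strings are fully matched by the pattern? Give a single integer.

9

1. `yxxxxxxyy` → match
2. `yxxxxyxx` → match
3. `xxxxy` → match
4. `yyxxyx` → no match
5 → no match
6. `xxxxxyxy` → match
7. `xxxxyyxy` → match
8. `yxxx` → match
9. `xxxxyy` → match
10. `xxxxx` → match
11. `yxxxxyxyx` → match
Total matched: 9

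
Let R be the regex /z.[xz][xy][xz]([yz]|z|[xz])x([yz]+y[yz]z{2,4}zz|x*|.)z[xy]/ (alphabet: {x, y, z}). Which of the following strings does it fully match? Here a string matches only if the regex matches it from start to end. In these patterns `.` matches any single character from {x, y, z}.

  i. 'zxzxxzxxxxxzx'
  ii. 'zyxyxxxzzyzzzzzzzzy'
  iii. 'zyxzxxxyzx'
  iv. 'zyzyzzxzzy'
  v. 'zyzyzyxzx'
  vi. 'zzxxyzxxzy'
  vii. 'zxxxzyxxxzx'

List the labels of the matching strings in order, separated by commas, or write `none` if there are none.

i, ii, iv, v, vii

i → match
ii → match
iii. 'zyxzxxxyzx' → no match
iv. 'zyzyzzxzzy' → match
v. 'zyzyzyxzx' → match
vi. 'zzxxyzxxzy' → no match
vii. 'zxxxzyxxxzx' → match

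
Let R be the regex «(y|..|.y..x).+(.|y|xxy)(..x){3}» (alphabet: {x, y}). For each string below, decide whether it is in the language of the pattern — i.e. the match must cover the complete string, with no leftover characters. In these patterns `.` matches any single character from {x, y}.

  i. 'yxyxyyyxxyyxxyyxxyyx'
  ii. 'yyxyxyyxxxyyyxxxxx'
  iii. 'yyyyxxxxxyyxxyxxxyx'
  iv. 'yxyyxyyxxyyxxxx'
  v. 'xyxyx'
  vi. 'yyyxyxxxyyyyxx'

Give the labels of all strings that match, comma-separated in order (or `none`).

iii, iv

i → no match
ii → no match
iii → match
iv → match
v. 'xyxyx' → no match
vi → no match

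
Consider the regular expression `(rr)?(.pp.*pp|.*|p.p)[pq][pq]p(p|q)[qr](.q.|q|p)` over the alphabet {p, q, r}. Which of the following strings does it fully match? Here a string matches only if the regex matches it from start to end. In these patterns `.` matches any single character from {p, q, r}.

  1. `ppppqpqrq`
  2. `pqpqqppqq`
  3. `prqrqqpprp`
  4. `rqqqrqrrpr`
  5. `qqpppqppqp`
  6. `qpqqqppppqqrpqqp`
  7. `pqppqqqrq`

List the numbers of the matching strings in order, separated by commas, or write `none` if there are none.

1 → match
2 → match
3 → match
4 → no match
5 → match
6 → no match
7 → no match

1, 2, 3, 5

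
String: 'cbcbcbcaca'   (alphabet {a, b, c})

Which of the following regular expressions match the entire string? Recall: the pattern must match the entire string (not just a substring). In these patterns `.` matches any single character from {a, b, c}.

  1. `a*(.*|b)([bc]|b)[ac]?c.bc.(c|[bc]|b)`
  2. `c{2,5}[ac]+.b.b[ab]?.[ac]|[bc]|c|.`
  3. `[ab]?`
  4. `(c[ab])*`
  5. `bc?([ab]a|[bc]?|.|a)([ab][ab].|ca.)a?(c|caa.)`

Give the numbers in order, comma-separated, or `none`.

1 → no match
2 → no match
3 → no match
4 → match
5 → no match — must start with 'b'

4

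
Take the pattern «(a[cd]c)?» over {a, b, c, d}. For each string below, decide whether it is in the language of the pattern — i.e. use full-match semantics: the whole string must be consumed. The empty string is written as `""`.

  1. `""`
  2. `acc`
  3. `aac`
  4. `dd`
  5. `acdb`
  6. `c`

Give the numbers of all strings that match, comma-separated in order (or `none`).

1, 2

1 → match
2 → match
3 → no match
4 → no match
5 → no match
6 → no match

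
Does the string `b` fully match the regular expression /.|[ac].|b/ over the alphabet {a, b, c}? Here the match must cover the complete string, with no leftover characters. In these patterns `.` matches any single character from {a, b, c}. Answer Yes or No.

Yes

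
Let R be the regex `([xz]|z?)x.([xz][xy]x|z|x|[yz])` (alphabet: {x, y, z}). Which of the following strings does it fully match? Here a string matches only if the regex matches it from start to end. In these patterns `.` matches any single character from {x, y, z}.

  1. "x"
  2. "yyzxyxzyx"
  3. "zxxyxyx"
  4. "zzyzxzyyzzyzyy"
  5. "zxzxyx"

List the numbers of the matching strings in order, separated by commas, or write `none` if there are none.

5

1. "x" → no match
2. "yyzxyxzyx" → no match
3. "zxxyxyx" → no match
4 → no match
5. "zxzxyx" → match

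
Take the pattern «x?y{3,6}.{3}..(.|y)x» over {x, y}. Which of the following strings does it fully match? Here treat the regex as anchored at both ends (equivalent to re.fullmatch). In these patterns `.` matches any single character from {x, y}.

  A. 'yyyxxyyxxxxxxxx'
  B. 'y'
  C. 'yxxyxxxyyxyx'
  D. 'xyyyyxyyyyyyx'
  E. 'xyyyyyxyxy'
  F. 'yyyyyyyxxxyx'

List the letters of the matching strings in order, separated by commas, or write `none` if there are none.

A → no match
B → no match — must end with 'x'
C → no match
D → no match
E → no match — must end with 'x'
F → match

F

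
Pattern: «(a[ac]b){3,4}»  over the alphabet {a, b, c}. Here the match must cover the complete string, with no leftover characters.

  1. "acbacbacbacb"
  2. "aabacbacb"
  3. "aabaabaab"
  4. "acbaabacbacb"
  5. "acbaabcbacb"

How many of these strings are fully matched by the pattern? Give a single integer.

1 → match
2 → match
3 → match
4 → match
5 → no match
Total matched: 4

4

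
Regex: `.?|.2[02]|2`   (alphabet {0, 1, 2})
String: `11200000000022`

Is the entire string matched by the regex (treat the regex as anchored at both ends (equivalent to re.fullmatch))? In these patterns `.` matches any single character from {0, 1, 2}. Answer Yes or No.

No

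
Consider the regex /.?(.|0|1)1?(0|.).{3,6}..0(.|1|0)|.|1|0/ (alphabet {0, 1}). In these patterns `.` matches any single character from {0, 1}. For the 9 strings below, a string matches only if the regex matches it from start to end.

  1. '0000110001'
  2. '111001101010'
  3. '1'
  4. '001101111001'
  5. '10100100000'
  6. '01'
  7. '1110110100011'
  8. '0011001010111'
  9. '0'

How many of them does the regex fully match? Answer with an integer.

1 → match
2 → no match
3 → match
4 → match
5 → match
6 → no match
7 → no match
8 → no match
9 → match
Total matched: 5

5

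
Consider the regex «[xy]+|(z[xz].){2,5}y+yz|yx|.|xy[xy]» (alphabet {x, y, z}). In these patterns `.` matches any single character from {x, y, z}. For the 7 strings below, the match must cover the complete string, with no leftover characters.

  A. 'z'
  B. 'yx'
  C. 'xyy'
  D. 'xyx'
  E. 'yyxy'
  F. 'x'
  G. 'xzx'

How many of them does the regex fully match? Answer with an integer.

A → match
B → match
C → match
D → match
E → match
F → match
G → no match
Total matched: 6

6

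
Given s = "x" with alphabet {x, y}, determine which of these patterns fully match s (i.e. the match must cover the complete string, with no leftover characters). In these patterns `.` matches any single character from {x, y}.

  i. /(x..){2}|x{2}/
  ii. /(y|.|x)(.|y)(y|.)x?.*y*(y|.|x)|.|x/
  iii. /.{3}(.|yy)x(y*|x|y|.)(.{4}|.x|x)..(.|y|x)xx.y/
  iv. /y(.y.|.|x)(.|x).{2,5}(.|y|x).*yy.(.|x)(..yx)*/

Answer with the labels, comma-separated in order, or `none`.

i → no match
ii → match
iii → no match — must end with "y"
iv → no match — must start with "y"

ii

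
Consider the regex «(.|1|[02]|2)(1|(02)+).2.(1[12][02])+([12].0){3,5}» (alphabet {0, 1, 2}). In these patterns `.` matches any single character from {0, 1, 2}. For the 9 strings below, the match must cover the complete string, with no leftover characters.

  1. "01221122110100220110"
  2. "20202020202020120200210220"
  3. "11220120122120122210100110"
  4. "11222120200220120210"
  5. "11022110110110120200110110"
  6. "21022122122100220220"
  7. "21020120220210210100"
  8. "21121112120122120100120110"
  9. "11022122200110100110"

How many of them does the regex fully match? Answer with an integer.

1 → match
2 → match
3 → match
4 → match
5 → match
6 → match
7 → match
8 → match
9 → match
Total matched: 9

9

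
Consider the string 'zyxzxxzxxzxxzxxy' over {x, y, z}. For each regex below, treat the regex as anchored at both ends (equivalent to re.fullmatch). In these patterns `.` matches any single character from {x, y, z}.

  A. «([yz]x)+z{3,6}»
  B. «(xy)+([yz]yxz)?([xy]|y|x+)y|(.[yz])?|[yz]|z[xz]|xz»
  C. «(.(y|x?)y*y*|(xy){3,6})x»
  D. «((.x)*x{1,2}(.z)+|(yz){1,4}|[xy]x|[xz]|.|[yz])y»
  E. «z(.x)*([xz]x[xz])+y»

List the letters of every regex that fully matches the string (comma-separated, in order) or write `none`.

A → no match — must end with 'z'
B → no match
C → no match — must end with 'x'
D → no match
E → match

E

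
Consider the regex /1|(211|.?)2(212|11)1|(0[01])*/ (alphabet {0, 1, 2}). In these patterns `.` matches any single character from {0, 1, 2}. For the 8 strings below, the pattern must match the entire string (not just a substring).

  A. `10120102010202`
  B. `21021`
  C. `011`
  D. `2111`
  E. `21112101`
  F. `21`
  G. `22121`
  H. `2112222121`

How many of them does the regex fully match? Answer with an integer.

A → no match
B → no match
C → no match
D → match
E → no match
F → no match
G → match
H → no match
Total matched: 2

2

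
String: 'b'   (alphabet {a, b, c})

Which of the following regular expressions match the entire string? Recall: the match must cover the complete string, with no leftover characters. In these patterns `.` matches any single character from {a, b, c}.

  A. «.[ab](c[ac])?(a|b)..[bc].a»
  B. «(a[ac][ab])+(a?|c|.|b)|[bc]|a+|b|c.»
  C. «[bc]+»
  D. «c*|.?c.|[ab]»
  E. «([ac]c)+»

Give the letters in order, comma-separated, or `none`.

B, C, D

A → no match — must end with 'a'
B → match
C → match
D → match
E → no match — must end with 'c'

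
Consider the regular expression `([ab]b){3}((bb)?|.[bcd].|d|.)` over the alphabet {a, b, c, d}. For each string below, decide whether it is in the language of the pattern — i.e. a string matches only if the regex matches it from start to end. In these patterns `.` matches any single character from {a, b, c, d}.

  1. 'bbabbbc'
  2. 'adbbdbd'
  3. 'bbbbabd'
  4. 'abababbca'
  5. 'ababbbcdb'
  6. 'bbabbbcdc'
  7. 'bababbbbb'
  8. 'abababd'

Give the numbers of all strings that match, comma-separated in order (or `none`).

1, 3, 4, 5, 6, 8

1 → match
2 → no match
3 → match
4 → match
5 → match
6 → match
7 → no match
8 → match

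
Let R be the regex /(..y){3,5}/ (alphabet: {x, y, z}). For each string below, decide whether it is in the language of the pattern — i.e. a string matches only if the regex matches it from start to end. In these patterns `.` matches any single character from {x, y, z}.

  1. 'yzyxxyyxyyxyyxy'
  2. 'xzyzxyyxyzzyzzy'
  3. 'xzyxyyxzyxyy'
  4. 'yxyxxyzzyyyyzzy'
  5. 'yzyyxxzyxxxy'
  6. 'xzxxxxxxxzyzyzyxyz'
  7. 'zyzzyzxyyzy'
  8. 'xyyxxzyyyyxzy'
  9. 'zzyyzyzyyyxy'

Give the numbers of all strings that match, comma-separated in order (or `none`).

1 → match
2 → match
3 → match
4 → match
5 → no match
6 → no match — must end with 'y'
7 → no match
8 → no match
9 → match

1, 2, 3, 4, 9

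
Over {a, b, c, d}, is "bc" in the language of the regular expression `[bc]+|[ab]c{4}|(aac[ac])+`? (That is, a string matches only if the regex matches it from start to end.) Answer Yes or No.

Yes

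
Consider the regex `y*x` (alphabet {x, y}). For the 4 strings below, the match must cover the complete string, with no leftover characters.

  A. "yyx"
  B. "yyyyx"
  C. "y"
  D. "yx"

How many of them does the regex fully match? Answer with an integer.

A → match
B → match
C → no match — must end with "x"
D → match
Total matched: 3

3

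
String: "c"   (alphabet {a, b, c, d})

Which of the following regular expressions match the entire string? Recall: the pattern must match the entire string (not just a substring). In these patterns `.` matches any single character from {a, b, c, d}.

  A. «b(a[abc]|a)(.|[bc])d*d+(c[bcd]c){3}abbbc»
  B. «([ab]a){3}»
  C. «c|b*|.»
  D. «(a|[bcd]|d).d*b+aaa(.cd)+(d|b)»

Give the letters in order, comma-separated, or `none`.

C

A → no match — must start with "ba"
B → no match — must end with "a"
C → match
D → no match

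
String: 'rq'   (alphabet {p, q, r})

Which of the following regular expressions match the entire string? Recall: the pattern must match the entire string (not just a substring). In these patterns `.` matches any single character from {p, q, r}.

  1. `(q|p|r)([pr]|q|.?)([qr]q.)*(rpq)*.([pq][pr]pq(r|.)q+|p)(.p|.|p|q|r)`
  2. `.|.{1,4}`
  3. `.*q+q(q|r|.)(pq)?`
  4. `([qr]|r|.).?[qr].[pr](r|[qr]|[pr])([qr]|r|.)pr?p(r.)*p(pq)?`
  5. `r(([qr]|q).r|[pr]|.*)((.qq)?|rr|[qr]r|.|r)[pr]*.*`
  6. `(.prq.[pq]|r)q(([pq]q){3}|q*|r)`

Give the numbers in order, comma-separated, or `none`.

2, 5, 6

1 → no match
2 → match
3 → no match
4 → no match
5 → match
6 → match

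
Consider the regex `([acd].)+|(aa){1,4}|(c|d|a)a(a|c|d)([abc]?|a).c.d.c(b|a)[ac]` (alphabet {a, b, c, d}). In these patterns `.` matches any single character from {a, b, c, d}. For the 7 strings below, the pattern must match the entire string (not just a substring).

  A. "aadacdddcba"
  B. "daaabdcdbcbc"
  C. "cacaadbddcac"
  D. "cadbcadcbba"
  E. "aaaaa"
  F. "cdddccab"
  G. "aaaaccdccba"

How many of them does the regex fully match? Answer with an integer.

A. "aadacdddcba" → match
B. "daaabdcdbcbc" → no match
C. "cacaadbddcac" → no match
D. "cadbcadcbba" → no match
E. "aaaaa" → no match
F. "cdddccab" → match
G. "aaaaccdccba" → match
Total matched: 3

3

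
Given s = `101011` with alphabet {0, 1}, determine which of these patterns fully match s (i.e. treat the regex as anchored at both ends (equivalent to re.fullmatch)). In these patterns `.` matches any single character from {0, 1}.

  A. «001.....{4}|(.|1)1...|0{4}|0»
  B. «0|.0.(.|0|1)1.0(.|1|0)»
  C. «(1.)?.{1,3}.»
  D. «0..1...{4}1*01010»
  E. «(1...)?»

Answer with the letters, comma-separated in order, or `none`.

C

A → no match
B → no match
C → match
D → no match — must start with `0`
E → no match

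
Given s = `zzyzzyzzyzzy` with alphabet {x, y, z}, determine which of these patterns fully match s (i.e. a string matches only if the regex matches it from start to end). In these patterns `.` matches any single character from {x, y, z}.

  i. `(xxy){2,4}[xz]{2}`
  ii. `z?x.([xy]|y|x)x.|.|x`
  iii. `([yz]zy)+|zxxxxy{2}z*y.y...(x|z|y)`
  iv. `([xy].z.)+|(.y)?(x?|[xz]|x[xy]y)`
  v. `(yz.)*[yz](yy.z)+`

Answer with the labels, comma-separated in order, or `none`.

i → no match — must start with `xxy`
ii → no match
iii → match
iv → no match
v → no match — must end with `z`

iii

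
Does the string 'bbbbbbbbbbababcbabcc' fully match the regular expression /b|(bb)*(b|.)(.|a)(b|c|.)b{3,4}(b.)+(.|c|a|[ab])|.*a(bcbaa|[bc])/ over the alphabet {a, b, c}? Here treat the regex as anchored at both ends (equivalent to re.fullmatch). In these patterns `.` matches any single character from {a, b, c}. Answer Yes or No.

Yes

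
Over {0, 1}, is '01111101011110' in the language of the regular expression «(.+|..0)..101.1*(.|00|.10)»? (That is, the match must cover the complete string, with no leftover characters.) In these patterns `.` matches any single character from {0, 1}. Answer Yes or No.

Yes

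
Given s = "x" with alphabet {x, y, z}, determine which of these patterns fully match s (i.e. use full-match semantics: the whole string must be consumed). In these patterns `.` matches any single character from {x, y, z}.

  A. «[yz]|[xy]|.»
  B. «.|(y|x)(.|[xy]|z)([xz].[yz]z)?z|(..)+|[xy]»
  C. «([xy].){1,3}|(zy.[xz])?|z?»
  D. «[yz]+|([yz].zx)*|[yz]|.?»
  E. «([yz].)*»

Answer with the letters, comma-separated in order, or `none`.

A → match
B → match
C → no match
D → match
E → no match

A, B, D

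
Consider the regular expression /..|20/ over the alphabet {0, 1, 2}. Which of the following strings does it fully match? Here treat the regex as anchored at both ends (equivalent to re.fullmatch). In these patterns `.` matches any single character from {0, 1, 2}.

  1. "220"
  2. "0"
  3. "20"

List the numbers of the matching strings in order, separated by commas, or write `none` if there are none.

3

1 → no match
2 → no match
3 → match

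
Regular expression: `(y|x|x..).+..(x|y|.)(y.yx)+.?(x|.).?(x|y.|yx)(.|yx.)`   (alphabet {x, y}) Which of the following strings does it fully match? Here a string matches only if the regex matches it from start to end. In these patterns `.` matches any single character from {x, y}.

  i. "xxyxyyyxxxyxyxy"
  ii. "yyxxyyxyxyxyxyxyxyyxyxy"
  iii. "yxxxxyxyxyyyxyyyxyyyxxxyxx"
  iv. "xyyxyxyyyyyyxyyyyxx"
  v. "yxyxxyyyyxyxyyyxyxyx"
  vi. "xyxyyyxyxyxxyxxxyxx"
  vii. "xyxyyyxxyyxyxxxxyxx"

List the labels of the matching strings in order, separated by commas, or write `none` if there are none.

ii, iii, iv, vii

i → no match
ii → match
iii → match
iv → match
v → no match
vi → no match
vii → match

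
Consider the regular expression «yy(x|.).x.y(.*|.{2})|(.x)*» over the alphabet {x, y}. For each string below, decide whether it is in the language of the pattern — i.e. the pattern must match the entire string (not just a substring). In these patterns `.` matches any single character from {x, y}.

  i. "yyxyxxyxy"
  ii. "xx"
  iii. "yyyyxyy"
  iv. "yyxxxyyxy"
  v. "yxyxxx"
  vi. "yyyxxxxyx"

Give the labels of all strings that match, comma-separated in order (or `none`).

i → match
ii → match
iii → match
iv → match
v → match
vi → no match

i, ii, iii, iv, v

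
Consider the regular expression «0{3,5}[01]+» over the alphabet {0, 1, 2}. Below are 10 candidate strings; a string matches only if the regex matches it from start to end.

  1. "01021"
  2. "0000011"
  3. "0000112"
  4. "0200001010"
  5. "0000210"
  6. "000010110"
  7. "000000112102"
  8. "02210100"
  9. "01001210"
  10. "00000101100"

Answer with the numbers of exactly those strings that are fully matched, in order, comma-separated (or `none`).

2, 6, 10

1 → no match
2 → match
3 → no match
4 → no match
5 → no match
6 → match
7 → no match
8 → no match
9 → no match
10 → match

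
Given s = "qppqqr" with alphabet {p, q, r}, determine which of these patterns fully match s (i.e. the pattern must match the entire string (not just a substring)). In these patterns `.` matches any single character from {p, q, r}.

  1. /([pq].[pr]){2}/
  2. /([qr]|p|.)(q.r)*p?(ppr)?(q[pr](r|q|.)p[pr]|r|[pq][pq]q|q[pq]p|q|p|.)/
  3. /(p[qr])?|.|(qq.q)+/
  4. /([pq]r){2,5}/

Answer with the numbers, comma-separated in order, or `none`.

1 → match
2 → no match
3 → no match
4 → no match

1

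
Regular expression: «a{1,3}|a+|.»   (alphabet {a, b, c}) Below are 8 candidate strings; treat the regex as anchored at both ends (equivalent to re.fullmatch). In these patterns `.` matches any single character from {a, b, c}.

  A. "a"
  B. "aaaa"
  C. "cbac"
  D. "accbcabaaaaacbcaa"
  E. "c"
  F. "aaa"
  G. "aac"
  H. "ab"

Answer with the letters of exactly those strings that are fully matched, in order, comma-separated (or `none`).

A, B, E, F

A. "a" → match
B. "aaaa" → match
C. "cbac" → no match
D → no match
E. "c" → match
F. "aaa" → match
G. "aac" → no match
H. "ab" → no match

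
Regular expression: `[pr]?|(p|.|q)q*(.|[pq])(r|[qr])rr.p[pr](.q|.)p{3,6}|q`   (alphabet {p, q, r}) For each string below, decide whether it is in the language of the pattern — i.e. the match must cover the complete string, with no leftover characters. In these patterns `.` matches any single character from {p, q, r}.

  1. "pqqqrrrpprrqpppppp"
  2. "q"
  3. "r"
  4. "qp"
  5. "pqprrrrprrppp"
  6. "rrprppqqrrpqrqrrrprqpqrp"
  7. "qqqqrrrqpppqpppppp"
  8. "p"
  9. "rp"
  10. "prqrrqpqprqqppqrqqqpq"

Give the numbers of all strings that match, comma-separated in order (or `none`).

1, 2, 3, 5, 7, 8

1 → match
2 → match
3 → match
4 → no match
5 → match
6 → no match
7 → match
8 → match
9 → no match
10 → no match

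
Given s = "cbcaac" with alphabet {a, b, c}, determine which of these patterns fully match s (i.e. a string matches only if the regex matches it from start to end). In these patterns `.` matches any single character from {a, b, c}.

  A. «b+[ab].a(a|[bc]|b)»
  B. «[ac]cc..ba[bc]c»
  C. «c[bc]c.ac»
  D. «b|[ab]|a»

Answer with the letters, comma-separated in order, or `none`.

C

A → no match — must start with "b"
B → no match
C → match
D → no match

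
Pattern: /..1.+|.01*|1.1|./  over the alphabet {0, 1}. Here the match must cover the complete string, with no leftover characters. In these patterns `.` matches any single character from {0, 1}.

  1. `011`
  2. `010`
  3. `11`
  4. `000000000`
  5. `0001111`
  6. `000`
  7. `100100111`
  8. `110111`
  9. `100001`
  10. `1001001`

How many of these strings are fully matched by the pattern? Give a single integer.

1 → no match
2 → no match
3 → no match
4 → no match
5 → no match
6 → no match
7 → no match
8 → no match
9 → no match
10 → no match
Total matched: 0

0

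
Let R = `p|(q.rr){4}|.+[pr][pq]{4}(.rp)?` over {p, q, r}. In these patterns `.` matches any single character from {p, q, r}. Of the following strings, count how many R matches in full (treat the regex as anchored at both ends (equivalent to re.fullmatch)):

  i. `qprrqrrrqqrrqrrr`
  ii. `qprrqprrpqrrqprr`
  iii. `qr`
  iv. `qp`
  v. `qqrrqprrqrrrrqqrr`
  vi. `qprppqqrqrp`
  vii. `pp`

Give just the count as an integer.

1

i → match
ii → no match
iii → no match
iv → no match
v → no match
vi → no match
vii → no match
Total matched: 1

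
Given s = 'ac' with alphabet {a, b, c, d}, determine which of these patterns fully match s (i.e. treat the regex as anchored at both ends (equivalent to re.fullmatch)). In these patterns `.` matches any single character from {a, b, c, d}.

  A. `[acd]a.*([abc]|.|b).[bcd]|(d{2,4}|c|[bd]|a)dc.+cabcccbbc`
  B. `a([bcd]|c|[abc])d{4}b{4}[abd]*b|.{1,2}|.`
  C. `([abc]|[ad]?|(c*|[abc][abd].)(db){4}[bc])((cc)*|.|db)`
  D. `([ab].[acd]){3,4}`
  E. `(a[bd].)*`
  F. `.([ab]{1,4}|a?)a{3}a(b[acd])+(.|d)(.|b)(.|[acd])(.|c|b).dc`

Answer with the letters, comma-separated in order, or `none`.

B, C

A → no match
B → match
C → match
D → no match
E → no match
F → no match — must end with 'dc'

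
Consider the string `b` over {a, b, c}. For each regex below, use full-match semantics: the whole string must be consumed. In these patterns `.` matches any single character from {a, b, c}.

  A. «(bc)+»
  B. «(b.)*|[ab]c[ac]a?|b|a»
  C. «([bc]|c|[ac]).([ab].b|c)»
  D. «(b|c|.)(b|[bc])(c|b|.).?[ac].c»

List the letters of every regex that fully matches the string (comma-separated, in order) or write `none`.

A → no match — must start with `bc`
B → match
C → no match
D → no match — must end with `c`

B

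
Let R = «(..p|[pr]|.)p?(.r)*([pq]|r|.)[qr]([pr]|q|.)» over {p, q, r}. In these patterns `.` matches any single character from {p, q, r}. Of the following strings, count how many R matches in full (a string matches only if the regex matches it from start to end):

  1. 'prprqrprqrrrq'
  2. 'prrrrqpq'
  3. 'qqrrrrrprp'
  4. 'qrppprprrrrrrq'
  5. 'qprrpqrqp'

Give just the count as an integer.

1 → no match
2. 'prrrrqpq' → no match
3. 'qqrrrrrprp' → match
4 → no match
5. 'qprrpqrqp' → no match
Total matched: 1

1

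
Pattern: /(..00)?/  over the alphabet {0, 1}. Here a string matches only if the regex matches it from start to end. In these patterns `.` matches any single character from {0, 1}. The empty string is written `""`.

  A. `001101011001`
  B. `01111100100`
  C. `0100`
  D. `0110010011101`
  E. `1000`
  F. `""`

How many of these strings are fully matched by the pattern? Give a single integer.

A. `001101011001` → no match
B. `01111100100` → no match
C. `0100` → match
D → no match
E. `1000` → match
F. `""` → match
Total matched: 3

3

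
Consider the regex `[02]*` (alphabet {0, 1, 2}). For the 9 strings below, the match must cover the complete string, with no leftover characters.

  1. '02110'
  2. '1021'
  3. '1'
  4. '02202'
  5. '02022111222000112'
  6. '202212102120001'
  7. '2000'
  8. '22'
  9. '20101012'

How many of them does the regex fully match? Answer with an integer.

1. '02110' → no match
2. '1021' → no match
3. '1' → no match
4. '02202' → match
5 → no match
6 → no match
7. '2000' → match
8. '22' → match
9. '20101012' → no match
Total matched: 3

3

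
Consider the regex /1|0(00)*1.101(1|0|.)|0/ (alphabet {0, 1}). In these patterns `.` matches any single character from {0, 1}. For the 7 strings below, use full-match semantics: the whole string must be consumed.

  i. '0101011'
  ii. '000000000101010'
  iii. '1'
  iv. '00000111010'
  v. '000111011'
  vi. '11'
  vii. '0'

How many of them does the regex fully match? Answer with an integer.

6

i → match
ii → match
iii → match
iv → match
v → match
vi → no match
vii → match
Total matched: 6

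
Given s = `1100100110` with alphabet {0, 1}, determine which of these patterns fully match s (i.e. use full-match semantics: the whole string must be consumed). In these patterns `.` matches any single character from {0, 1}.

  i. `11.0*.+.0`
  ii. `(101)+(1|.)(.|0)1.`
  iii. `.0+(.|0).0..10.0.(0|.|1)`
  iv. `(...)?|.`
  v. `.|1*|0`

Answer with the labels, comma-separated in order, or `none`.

i

i → match
ii → no match — must start with `101`
iii → no match
iv → no match
v → no match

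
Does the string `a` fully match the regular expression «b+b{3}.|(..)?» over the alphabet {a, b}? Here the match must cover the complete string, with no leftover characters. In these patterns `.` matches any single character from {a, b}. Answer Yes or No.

No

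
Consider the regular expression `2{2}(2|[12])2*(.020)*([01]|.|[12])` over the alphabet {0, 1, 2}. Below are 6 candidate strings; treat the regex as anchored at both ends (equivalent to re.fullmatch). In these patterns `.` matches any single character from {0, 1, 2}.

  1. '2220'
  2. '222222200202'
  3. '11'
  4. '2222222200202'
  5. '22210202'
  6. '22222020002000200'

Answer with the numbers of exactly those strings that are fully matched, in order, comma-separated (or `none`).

1, 2, 4, 5, 6

1 → match
2 → match
3 → no match — must start with '2'
4 → match
5 → match
6 → match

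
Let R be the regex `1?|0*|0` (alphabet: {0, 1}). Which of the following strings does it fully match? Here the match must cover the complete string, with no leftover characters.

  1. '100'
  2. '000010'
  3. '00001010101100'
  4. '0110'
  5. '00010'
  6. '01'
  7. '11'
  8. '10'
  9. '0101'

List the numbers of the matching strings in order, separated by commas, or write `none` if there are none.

none

1 → no match
2 → no match
3 → no match
4 → no match
5 → no match
6 → no match
7 → no match
8 → no match
9 → no match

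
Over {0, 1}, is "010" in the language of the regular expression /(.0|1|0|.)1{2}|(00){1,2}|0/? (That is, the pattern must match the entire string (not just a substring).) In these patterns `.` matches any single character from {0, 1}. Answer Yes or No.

No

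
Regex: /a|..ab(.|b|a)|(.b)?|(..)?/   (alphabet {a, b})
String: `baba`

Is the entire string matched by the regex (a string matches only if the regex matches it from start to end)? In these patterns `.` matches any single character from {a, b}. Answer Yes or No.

No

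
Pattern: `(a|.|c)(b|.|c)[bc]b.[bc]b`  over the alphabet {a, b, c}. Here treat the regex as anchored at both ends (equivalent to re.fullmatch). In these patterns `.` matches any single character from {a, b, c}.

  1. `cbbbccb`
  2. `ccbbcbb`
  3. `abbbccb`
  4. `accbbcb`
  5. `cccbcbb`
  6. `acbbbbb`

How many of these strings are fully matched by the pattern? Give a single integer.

6

1 → match
2 → match
3 → match
4 → match
5 → match
6 → match
Total matched: 6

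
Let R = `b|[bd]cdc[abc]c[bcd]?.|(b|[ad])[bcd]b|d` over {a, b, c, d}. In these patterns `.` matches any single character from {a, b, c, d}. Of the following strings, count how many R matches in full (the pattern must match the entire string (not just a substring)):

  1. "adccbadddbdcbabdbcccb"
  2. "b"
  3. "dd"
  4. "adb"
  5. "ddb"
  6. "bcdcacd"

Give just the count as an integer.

4

1 → no match
2 → match
3 → no match
4 → match
5 → match
6 → match
Total matched: 4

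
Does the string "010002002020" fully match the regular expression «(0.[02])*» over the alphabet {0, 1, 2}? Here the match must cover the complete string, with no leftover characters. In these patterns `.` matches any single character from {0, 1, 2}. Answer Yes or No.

Yes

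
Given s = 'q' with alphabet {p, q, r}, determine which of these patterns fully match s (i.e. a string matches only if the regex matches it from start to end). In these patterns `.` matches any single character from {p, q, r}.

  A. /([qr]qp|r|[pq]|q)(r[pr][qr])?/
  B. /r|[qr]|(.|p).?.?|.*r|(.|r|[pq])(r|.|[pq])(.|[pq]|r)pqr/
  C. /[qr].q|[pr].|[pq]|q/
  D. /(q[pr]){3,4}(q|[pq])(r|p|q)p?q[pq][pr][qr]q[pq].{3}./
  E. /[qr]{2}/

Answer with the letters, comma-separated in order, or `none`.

A, B, C

A → match
B → match
C → match
D → no match
E → no match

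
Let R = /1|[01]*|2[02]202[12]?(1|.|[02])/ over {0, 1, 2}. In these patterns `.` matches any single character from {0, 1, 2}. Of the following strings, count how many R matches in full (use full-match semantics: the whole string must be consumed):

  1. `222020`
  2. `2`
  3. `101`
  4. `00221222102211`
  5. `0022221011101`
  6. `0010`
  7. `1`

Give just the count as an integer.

1 → match
2 → no match
3 → match
4 → no match
5 → no match
6 → match
7 → match
Total matched: 4

4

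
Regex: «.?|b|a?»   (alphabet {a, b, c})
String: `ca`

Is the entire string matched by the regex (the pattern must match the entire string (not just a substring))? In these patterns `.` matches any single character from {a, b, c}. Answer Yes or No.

No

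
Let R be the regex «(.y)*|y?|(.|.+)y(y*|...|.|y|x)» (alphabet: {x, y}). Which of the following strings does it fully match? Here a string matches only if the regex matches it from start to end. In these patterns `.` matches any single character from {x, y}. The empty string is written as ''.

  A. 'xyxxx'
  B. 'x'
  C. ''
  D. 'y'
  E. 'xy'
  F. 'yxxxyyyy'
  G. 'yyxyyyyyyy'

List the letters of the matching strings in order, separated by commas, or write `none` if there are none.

A → match
B → no match
C → match
D → match
E → match
F → match
G → match

A, C, D, E, F, G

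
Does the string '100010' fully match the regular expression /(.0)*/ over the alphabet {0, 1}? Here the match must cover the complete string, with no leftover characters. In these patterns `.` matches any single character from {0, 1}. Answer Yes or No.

Yes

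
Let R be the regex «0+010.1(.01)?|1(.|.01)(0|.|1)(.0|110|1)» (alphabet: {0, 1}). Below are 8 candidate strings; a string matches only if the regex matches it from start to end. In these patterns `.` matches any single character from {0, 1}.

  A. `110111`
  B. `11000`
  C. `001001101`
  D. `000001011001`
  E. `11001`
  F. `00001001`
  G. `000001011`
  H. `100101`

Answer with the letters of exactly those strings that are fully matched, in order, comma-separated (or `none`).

A, B, C, D, F, G, H

A. `110111` → match
B. `11000` → match
C. `001001101` → match
D. `000001011001` → match
E. `11001` → no match
F. `00001001` → match
G. `000001011` → match
H. `100101` → match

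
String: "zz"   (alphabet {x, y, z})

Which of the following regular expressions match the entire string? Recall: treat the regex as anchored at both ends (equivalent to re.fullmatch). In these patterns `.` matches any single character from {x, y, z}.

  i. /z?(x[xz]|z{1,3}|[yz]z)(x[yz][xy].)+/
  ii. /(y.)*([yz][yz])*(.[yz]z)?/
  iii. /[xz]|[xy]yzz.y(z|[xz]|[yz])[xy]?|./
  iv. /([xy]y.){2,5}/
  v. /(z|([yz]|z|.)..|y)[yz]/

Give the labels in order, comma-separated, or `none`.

ii, v

i → no match
ii → match
iii → no match
iv → no match
v → match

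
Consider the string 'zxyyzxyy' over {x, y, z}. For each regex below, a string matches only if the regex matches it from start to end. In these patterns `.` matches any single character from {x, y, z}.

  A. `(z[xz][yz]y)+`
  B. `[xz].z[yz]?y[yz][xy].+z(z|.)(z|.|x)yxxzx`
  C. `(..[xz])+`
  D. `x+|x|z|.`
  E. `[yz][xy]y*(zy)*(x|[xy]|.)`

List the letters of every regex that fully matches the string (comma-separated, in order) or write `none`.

A

A → match
B → no match — must end with 'yxxzx'
C → no match
D → no match
E → no match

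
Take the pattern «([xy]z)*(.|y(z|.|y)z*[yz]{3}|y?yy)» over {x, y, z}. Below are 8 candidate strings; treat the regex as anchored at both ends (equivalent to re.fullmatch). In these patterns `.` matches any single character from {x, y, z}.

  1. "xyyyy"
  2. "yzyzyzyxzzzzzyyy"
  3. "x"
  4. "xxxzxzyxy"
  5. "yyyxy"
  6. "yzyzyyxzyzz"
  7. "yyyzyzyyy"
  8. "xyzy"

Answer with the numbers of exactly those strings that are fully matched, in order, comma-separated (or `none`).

2, 3

1 → no match
2 → match
3 → match
4 → no match
5 → no match
6 → no match
7 → no match
8 → no match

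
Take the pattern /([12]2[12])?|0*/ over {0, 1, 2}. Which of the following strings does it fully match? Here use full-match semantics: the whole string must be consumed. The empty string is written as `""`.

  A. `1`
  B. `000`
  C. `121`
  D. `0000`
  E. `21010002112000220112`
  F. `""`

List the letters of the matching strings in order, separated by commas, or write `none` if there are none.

A → no match
B → match
C → match
D → match
E → no match
F → match

B, C, D, F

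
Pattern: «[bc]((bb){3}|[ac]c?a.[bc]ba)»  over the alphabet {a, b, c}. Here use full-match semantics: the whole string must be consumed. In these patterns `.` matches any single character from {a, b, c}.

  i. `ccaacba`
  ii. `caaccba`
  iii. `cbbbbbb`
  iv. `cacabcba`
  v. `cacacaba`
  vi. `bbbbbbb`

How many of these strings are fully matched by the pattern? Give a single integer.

i → match
ii → match
iii → match
iv → match
v → no match
vi → match
Total matched: 5

5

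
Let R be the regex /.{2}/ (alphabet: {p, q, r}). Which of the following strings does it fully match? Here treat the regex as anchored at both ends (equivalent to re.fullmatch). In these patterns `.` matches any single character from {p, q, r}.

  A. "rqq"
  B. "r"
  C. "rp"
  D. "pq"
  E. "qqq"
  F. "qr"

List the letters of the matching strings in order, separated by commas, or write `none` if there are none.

A. "rqq" → no match
B. "r" → no match
C. "rp" → match
D. "pq" → match
E. "qqq" → no match
F. "qr" → match

C, D, F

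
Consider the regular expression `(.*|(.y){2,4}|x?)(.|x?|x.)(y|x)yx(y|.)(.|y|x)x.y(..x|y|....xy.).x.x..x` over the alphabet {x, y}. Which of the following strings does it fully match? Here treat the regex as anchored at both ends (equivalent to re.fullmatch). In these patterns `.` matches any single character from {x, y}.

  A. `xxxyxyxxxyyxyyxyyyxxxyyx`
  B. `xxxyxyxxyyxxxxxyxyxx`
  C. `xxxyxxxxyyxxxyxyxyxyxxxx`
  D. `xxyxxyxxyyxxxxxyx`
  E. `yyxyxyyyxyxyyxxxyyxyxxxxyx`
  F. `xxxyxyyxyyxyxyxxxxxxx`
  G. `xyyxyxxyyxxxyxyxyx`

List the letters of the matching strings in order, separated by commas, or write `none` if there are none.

A, B, C, D

A → match
B → match
C → match
D → match
E → no match
F → no match
G → no match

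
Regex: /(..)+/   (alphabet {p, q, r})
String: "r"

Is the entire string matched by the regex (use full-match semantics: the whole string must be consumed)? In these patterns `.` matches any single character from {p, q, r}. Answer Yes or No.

No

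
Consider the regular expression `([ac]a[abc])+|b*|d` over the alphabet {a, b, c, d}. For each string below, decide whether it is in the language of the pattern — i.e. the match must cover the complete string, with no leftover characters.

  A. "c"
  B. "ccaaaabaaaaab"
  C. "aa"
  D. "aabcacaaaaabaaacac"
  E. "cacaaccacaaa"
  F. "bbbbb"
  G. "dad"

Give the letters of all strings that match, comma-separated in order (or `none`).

D, E, F

A → no match
B → no match
C → no match
D → match
E → match
F → match
G → no match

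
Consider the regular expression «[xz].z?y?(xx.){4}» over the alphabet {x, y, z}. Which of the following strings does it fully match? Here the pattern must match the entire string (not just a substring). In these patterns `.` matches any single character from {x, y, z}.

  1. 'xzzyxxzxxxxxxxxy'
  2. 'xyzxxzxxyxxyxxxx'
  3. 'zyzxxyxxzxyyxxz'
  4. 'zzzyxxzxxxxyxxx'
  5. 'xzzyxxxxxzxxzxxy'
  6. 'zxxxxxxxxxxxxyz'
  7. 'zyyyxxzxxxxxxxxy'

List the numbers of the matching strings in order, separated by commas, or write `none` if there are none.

1 → match
2 → no match
3 → no match
4 → no match
5 → match
6 → no match
7 → no match

1, 5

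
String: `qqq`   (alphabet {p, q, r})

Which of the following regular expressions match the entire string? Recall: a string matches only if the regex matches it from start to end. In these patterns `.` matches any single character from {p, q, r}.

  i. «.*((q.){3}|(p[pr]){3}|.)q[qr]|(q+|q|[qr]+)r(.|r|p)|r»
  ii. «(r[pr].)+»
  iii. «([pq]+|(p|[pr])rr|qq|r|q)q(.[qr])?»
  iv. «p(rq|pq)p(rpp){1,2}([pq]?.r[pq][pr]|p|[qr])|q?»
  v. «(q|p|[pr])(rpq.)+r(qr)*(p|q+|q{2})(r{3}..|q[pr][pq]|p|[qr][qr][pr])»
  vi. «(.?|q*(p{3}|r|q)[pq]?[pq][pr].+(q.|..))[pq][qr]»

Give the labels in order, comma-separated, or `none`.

i, iii, vi

i → match
ii → no match — must start with `r`
iii → match
iv → no match
v → no match
vi → match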